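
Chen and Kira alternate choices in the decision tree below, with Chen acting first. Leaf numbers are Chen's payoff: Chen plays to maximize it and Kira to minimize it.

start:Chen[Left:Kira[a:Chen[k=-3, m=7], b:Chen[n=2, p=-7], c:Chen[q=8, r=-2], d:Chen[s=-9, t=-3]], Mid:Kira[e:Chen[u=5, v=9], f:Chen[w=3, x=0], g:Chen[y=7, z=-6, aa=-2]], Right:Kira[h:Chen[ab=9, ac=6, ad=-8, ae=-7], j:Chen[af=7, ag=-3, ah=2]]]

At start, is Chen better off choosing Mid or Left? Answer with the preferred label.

e (Chen): max(5, 9) = 9
f (Chen): max(3, 0) = 3
g (Chen): max(7, -6, -2) = 7
Mid (Kira): min(9, 3, 7) = 3
a (Chen): max(-3, 7) = 7
b (Chen): max(2, -7) = 2
c (Chen): max(8, -2) = 8
d (Chen): max(-9, -3) = -3
Left (Kira): min(7, 2, 8, -3) = -3
Chen prefers the higher value; Mid=3, Left=-3. Mid is better since 3 > -3.

Mid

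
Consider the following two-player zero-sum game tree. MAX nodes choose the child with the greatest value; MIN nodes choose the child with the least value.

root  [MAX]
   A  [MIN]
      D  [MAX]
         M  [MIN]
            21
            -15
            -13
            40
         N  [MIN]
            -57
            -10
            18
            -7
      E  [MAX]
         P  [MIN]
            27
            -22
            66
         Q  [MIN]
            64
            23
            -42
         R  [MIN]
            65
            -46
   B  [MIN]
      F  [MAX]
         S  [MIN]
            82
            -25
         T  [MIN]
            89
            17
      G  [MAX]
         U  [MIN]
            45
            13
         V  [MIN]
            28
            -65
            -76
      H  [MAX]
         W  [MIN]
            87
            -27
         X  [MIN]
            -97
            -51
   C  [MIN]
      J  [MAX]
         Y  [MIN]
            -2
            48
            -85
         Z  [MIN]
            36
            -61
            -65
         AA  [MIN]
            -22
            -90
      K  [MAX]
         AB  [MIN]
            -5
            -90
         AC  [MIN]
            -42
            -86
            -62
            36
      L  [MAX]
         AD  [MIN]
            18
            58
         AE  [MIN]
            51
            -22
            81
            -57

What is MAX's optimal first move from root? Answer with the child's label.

A

M (MIN): min(21, -15, -13, 40) = -15
N (MIN): min(-57, -10, 18, -7) = -57
D (MAX): max(-15, -57) = -15
P (MIN): min(27, -22, 66) = -22
Q (MIN): min(64, 23, -42) = -42
R (MIN): min(65, -46) = -46
E (MAX): max(-22, -42, -46) = -22
A (MIN): min(-15, -22) = -22
S (MIN): min(82, -25) = -25
T (MIN): min(89, 17) = 17
F (MAX): max(-25, 17) = 17
U (MIN): min(45, 13) = 13
V (MIN): min(28, -65, -76) = -76
G (MAX): max(13, -76) = 13
W (MIN): min(87, -27) = -27
X (MIN): min(-97, -51) = -97
H (MAX): max(-27, -97) = -27
B (MIN): min(17, 13, -27) = -27
Y (MIN): min(-2, 48, -85) = -85
Z (MIN): min(36, -61, -65) = -65
AA (MIN): min(-22, -90) = -90
J (MAX): max(-85, -65, -90) = -65
AB (MIN): min(-5, -90) = -90
AC (MIN): min(-42, -86, -62, 36) = -86
K (MAX): max(-90, -86) = -86
AD (MIN): min(18, 58) = 18
AE (MIN): min(51, -22, 81, -57) = -57
L (MAX): max(18, -57) = 18
C (MIN): min(-65, -86, 18) = -86
root (MAX): max(-22, -27, -86) = -22
MAX at root wants the highest of {A=-22, B=-27, C=-86}, so chooses A.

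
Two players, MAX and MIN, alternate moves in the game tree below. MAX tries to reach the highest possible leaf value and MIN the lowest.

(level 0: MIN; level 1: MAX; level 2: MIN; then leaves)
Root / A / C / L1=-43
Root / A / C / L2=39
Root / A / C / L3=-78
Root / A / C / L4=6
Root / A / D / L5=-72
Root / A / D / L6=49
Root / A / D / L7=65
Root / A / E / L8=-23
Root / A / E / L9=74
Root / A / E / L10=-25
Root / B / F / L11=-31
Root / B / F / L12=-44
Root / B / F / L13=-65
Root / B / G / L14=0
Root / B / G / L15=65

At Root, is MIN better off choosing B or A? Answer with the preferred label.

A

F (MIN): min(-31, -44, -65) = -65
G (MIN): min(0, 65) = 0
B (MAX): max(-65, 0) = 0
C (MIN): min(-43, 39, -78, 6) = -78
D (MIN): min(-72, 49, 65) = -72
E (MIN): min(-23, 74, -25) = -25
A (MAX): max(-78, -72, -25) = -25
MIN prefers the lower value; B=0, A=-25. A is better since -25 < 0.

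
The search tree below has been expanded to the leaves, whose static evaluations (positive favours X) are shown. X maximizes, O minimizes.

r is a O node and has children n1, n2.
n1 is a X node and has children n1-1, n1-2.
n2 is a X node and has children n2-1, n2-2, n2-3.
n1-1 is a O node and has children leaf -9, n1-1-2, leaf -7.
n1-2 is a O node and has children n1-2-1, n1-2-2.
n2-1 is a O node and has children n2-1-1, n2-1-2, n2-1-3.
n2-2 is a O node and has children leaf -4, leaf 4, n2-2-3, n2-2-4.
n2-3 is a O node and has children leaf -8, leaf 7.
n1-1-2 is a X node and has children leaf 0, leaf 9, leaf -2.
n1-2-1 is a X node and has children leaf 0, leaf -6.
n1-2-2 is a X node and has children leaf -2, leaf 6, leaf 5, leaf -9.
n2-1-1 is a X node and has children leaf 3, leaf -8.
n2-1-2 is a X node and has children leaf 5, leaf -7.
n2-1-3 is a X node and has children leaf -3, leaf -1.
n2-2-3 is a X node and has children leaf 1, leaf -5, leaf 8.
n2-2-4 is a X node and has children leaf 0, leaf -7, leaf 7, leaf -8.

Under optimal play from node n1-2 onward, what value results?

n1-2-1 (X): max(0, -6) = 0
n1-2-2 (X): max(-2, 6, 5, -9) = 6
n1-2 (O): min(0, 6) = 0

0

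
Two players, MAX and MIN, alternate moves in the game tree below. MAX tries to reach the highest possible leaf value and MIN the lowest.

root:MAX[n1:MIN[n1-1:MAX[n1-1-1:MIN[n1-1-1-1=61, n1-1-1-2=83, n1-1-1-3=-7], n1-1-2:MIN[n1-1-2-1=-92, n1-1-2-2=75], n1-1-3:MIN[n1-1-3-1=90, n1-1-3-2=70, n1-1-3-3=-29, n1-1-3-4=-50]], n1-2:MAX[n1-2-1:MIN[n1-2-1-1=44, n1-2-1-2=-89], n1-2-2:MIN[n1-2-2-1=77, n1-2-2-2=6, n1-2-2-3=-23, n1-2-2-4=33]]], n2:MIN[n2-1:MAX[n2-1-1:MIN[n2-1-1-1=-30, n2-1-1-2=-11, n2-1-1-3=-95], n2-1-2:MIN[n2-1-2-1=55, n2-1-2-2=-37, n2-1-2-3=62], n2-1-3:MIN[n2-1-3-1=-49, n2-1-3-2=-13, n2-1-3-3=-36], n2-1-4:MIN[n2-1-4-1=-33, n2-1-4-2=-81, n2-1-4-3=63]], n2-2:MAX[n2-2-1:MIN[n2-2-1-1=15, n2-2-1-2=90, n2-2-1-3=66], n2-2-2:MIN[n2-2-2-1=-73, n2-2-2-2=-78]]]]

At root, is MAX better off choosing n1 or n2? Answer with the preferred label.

n1-1-1 (MIN): min(61, 83, -7) = -7
n1-1-2 (MIN): min(-92, 75) = -92
n1-1-3 (MIN): min(90, 70, -29, -50) = -50
n1-1 (MAX): max(-7, -92, -50) = -7
n1-2-1 (MIN): min(44, -89) = -89
n1-2-2 (MIN): min(77, 6, -23, 33) = -23
n1-2 (MAX): max(-89, -23) = -23
n1 (MIN): min(-7, -23) = -23
n2-1-1 (MIN): min(-30, -11, -95) = -95
n2-1-2 (MIN): min(55, -37, 62) = -37
n2-1-3 (MIN): min(-49, -13, -36) = -49
n2-1-4 (MIN): min(-33, -81, 63) = -81
n2-1 (MAX): max(-95, -37, -49, -81) = -37
n2-2-1 (MIN): min(15, 90, 66) = 15
n2-2-2 (MIN): min(-73, -78) = -78
n2-2 (MAX): max(15, -78) = 15
n2 (MIN): min(-37, 15) = -37
MAX prefers the higher value; n1=-23, n2=-37. n1 is better since -23 > -37.

n1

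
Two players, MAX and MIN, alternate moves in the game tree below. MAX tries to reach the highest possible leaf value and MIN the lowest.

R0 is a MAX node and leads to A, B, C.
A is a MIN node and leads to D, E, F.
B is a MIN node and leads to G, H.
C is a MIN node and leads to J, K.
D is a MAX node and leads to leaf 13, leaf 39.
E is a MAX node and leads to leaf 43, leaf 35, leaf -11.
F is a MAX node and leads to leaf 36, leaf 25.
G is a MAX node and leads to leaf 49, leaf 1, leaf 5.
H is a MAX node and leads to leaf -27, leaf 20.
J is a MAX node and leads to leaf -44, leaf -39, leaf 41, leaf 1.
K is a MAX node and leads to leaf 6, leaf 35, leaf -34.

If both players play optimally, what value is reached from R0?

36

D (MAX): max(13, 39) = 39
E (MAX): max(43, 35, -11) = 43
F (MAX): max(36, 25) = 36
A (MIN): min(39, 43, 36) = 36
G (MAX): max(49, 1, 5) = 49
H (MAX): max(-27, 20) = 20
B (MIN): min(49, 20) = 20
J (MAX): max(-44, -39, 41, 1) = 41
K (MAX): max(6, 35, -34) = 35
C (MIN): min(41, 35) = 35
R0 (MAX): max(36, 20, 35) = 36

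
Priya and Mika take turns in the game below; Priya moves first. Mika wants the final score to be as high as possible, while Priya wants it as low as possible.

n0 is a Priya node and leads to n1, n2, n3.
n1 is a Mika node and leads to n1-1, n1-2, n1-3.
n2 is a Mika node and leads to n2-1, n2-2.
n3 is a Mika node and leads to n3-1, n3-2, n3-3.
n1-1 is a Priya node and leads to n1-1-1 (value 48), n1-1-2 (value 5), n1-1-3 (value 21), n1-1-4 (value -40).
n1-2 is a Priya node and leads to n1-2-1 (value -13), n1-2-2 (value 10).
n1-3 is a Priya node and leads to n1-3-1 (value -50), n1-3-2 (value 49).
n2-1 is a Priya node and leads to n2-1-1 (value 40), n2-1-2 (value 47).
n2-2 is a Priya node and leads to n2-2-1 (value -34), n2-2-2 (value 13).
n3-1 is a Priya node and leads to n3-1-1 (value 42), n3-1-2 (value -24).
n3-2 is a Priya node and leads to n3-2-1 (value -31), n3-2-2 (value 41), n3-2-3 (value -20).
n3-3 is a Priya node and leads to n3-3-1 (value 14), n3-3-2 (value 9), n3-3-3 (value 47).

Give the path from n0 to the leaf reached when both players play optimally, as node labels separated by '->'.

n0 -> n1 -> n1-2 -> n1-2-1

n1-1 (Priya): min(48, 5, 21, -40) = -40
n1-2 (Priya): min(-13, 10) = -13
n1-3 (Priya): min(-50, 49) = -50
n1 (Mika): max(-40, -13, -50) = -13
n2-1 (Priya): min(40, 47) = 40
n2-2 (Priya): min(-34, 13) = -34
n2 (Mika): max(40, -34) = 40
n3-1 (Priya): min(42, -24) = -24
n3-2 (Priya): min(-31, 41, -20) = -31
n3-3 (Priya): min(14, 9, 47) = 9
n3 (Mika): max(-24, -31, 9) = 9
n0 (Priya): min(-13, 40, 9) = -13
At n0, Priya picks n1 (lowest: -13).
At n1, Mika picks n1-2 (highest: -13).
At n1-2, Priya picks n1-2-1 (lowest: -13).
Terminal value -13.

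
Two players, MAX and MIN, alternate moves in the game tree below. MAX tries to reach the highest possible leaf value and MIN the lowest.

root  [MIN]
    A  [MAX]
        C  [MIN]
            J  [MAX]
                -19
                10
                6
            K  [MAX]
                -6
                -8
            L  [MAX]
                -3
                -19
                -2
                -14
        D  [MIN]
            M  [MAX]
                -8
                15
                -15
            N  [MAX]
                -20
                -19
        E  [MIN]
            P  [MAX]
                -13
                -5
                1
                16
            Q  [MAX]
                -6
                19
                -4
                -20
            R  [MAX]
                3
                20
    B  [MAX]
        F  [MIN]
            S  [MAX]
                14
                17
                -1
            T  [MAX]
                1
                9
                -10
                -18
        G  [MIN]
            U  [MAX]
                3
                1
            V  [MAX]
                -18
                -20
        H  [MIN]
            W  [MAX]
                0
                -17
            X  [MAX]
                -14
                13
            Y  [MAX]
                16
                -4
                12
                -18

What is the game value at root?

J (MAX): max(-19, 10, 6) = 10
K (MAX): max(-6, -8) = -6
L (MAX): max(-3, -19, -2, -14) = -2
C (MIN): min(10, -6, -2) = -6
M (MAX): max(-8, 15, -15) = 15
N (MAX): max(-20, -19) = -19
D (MIN): min(15, -19) = -19
P (MAX): max(-13, -5, 1, 16) = 16
Q (MAX): max(-6, 19, -4, -20) = 19
R (MAX): max(3, 20) = 20
E (MIN): min(16, 19, 20) = 16
A (MAX): max(-6, -19, 16) = 16
S (MAX): max(14, 17, -1) = 17
T (MAX): max(1, 9, -10, -18) = 9
F (MIN): min(17, 9) = 9
U (MAX): max(3, 1) = 3
V (MAX): max(-18, -20) = -18
G (MIN): min(3, -18) = -18
W (MAX): max(0, -17) = 0
X (MAX): max(-14, 13) = 13
Y (MAX): max(16, -4, 12, -18) = 16
H (MIN): min(0, 13, 16) = 0
B (MAX): max(9, -18, 0) = 9
root (MIN): min(16, 9) = 9

9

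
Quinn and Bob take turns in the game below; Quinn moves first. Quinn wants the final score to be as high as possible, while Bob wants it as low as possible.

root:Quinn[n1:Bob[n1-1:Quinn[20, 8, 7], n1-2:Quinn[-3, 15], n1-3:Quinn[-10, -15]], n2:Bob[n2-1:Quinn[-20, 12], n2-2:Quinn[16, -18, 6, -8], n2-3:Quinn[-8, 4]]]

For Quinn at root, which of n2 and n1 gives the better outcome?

n2-1 (Quinn): max(-20, 12) = 12
n2-2 (Quinn): max(16, -18, 6, -8) = 16
n2-3 (Quinn): max(-8, 4) = 4
n2 (Bob): min(12, 16, 4) = 4
n1-1 (Quinn): max(20, 8, 7) = 20
n1-2 (Quinn): max(-3, 15) = 15
n1-3 (Quinn): max(-10, -15) = -10
n1 (Bob): min(20, 15, -10) = -10
Quinn prefers the higher value; n2=4, n1=-10. n2 is better since 4 > -10.

n2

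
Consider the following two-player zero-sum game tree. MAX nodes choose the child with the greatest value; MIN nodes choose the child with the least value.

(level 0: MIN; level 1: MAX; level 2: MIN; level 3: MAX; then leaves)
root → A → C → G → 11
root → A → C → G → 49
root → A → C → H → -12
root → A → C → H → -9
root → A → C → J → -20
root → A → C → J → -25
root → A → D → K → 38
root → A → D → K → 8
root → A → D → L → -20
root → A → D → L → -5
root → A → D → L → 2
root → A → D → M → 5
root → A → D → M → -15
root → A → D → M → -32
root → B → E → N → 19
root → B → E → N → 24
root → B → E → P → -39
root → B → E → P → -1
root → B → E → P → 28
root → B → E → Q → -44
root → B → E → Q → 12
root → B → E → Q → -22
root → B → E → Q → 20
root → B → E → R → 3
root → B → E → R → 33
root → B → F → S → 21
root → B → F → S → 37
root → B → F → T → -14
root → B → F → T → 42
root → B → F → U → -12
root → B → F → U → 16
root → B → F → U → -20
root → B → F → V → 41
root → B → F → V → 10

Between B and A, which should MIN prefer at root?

N (MAX): max(19, 24) = 24
P (MAX): max(-39, -1, 28) = 28
Q (MAX): max(-44, 12, -22, 20) = 20
R (MAX): max(3, 33) = 33
E (MIN): min(24, 28, 20, 33) = 20
S (MAX): max(21, 37) = 37
T (MAX): max(-14, 42) = 42
U (MAX): max(-12, 16, -20) = 16
V (MAX): max(41, 10) = 41
F (MIN): min(37, 42, 16, 41) = 16
B (MAX): max(20, 16) = 20
G (MAX): max(11, 49) = 49
H (MAX): max(-12, -9) = -9
J (MAX): max(-20, -25) = -20
C (MIN): min(49, -9, -20) = -20
K (MAX): max(38, 8) = 38
L (MAX): max(-20, -5, 2) = 2
M (MAX): max(5, -15, -32) = 5
D (MIN): min(38, 2, 5) = 2
A (MAX): max(-20, 2) = 2
MIN prefers the lower value; B=20, A=2. A is better since 2 < 20.

A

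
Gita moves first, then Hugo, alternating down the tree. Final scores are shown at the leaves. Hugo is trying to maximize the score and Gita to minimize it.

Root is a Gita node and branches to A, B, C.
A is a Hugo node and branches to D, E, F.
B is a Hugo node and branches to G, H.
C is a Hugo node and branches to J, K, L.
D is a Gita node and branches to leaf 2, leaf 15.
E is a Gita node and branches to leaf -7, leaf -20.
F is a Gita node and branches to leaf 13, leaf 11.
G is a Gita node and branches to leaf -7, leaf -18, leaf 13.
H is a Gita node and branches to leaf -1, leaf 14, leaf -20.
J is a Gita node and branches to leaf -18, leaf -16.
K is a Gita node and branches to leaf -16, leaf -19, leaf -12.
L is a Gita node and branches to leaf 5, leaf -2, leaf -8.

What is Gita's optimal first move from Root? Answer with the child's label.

B

D (Gita): min(2, 15) = 2
E (Gita): min(-7, -20) = -20
F (Gita): min(13, 11) = 11
A (Hugo): max(2, -20, 11) = 11
G (Gita): min(-7, -18, 13) = -18
H (Gita): min(-1, 14, -20) = -20
B (Hugo): max(-18, -20) = -18
J (Gita): min(-18, -16) = -18
K (Gita): min(-16, -19, -12) = -19
L (Gita): min(5, -2, -8) = -8
C (Hugo): max(-18, -19, -8) = -8
Root (Gita): min(11, -18, -8) = -18
Gita at Root wants the lowest of {A=11, B=-18, C=-8}, so chooses B.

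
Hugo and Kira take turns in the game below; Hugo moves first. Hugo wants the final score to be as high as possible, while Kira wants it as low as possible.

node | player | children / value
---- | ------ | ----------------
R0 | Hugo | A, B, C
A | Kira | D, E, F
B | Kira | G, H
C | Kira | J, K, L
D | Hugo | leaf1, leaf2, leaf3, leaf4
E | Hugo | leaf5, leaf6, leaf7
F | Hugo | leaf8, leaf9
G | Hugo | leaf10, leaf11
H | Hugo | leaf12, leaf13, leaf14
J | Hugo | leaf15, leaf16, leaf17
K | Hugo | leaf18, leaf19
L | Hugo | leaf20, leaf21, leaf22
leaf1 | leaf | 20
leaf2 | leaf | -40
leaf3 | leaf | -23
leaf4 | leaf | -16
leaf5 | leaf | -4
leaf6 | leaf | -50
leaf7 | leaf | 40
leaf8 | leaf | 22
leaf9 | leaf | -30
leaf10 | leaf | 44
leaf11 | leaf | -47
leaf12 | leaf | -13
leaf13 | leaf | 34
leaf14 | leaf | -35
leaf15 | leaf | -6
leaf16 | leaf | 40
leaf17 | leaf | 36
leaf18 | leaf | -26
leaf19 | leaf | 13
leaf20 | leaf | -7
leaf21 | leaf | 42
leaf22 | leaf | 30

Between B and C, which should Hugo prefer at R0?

B

G (Hugo): max(44, -47) = 44
H (Hugo): max(-13, 34, -35) = 34
B (Kira): min(44, 34) = 34
J (Hugo): max(-6, 40, 36) = 40
K (Hugo): max(-26, 13) = 13
L (Hugo): max(-7, 42, 30) = 42
C (Kira): min(40, 13, 42) = 13
Hugo prefers the higher value; B=34, C=13. B is better since 34 > 13.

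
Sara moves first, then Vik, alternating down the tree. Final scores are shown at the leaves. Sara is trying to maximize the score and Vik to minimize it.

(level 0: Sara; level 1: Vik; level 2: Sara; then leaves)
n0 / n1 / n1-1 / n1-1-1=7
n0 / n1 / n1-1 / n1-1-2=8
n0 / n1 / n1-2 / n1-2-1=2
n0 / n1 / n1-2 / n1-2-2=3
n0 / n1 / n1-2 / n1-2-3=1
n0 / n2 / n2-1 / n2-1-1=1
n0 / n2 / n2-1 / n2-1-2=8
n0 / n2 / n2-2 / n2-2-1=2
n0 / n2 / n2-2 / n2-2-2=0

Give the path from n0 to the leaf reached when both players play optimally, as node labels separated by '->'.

n0 -> n1 -> n1-2 -> n1-2-2

n1-1 (Sara): max(7, 8) = 8
n1-2 (Sara): max(2, 3, 1) = 3
n1 (Vik): min(8, 3) = 3
n2-1 (Sara): max(1, 8) = 8
n2-2 (Sara): max(2, 0) = 2
n2 (Vik): min(8, 2) = 2
n0 (Sara): max(3, 2) = 3
At n0, Sara picks n1 (highest: 3).
At n1, Vik picks n1-2 (lowest: 3).
At n1-2, Sara picks n1-2-2 (highest: 3).
Terminal value 3.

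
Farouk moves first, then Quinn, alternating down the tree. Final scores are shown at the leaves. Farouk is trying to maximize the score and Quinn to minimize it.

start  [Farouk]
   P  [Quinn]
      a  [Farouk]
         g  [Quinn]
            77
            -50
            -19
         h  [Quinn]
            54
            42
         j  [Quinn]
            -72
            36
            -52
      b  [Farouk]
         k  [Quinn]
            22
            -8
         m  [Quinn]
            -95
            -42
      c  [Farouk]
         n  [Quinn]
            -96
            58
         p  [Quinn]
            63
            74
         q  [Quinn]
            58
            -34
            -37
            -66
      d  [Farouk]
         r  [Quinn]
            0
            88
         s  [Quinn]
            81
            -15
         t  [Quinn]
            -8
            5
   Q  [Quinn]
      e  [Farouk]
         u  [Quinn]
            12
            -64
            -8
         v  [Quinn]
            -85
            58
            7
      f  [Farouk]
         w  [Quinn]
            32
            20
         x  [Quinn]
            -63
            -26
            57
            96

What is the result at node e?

-64

u (Quinn): min(12, -64, -8) = -64
v (Quinn): min(-85, 58, 7) = -85
e (Farouk): max(-64, -85) = -64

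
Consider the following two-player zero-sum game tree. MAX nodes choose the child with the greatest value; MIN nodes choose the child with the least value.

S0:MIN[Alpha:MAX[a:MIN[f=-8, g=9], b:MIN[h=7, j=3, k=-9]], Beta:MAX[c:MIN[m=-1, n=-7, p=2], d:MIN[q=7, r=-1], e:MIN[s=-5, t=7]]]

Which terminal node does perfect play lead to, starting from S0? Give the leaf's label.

a (MIN): min(-8, 9) = -8
b (MIN): min(7, 3, -9) = -9
Alpha (MAX): max(-8, -9) = -8
c (MIN): min(-1, -7, 2) = -7
d (MIN): min(7, -1) = -1
e (MIN): min(-5, 7) = -5
Beta (MAX): max(-7, -1, -5) = -1
S0 (MIN): min(-8, -1) = -8
At S0, MIN picks Alpha (lowest: -8).
At Alpha, MAX picks a (highest: -8).
At a, MIN picks f (lowest: -8).
Terminal value -8.

f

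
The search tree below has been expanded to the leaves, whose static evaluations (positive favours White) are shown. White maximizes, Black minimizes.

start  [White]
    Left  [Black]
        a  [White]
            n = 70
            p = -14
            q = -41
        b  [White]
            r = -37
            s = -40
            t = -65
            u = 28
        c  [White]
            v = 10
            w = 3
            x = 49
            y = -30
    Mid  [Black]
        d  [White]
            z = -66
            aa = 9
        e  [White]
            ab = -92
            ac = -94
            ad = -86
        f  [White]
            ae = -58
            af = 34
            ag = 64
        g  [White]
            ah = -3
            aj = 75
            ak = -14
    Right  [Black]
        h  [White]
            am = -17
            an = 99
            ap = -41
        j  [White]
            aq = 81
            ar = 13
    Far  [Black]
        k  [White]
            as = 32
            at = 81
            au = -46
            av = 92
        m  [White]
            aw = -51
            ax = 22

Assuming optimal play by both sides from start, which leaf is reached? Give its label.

aq

a (White): max(70, -14, -41) = 70
b (White): max(-37, -40, -65, 28) = 28
c (White): max(10, 3, 49, -30) = 49
Left (Black): min(70, 28, 49) = 28
d (White): max(-66, 9) = 9
e (White): max(-92, -94, -86) = -86
f (White): max(-58, 34, 64) = 64
g (White): max(-3, 75, -14) = 75
Mid (Black): min(9, -86, 64, 75) = -86
h (White): max(-17, 99, -41) = 99
j (White): max(81, 13) = 81
Right (Black): min(99, 81) = 81
k (White): max(32, 81, -46, 92) = 92
m (White): max(-51, 22) = 22
Far (Black): min(92, 22) = 22
start (White): max(28, -86, 81, 22) = 81
At start, White picks Right (highest: 81).
At Right, Black picks j (lowest: 81).
At j, White picks aq (highest: 81).
Terminal value 81.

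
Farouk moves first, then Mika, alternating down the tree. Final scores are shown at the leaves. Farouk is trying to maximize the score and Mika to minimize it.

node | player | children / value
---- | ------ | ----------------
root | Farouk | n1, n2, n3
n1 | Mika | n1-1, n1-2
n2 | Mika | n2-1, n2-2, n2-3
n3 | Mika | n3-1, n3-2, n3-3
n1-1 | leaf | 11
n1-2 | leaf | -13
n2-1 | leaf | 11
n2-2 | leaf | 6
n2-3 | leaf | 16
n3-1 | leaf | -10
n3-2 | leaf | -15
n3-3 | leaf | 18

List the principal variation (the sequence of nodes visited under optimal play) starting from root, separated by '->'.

n1 (Mika): min(11, -13) = -13
n2 (Mika): min(11, 6, 16) = 6
n3 (Mika): min(-10, -15, 18) = -15
root (Farouk): max(-13, 6, -15) = 6
At root, Farouk picks n2 (highest: 6).
At n2, Mika picks n2-2 (lowest: 6).
Terminal value 6.

root -> n2 -> n2-2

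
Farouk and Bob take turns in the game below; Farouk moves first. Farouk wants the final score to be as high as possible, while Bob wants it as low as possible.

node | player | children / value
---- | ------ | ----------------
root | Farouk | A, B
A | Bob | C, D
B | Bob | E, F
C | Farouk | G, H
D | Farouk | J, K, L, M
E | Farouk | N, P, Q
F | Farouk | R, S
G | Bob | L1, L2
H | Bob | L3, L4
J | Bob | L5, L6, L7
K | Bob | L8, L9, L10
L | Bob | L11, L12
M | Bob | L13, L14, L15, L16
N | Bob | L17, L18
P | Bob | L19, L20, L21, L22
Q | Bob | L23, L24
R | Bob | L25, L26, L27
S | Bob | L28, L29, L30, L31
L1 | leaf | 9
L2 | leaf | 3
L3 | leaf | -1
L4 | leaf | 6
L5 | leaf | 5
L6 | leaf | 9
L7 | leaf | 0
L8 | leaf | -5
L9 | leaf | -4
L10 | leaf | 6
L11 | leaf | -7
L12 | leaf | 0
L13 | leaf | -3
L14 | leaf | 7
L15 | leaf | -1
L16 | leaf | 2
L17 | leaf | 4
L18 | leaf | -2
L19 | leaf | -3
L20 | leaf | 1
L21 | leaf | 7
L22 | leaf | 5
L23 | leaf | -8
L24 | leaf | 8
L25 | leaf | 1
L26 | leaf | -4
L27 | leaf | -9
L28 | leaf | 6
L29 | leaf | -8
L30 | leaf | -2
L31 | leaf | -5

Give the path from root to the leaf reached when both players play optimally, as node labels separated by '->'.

G (Bob): min(9, 3) = 3
H (Bob): min(-1, 6) = -1
C (Farouk): max(3, -1) = 3
J (Bob): min(5, 9, 0) = 0
K (Bob): min(-5, -4, 6) = -5
L (Bob): min(-7, 0) = -7
M (Bob): min(-3, 7, -1, 2) = -3
D (Farouk): max(0, -5, -7, -3) = 0
A (Bob): min(3, 0) = 0
N (Bob): min(4, -2) = -2
P (Bob): min(-3, 1, 7, 5) = -3
Q (Bob): min(-8, 8) = -8
E (Farouk): max(-2, -3, -8) = -2
R (Bob): min(1, -4, -9) = -9
S (Bob): min(6, -8, -2, -5) = -8
F (Farouk): max(-9, -8) = -8
B (Bob): min(-2, -8) = -8
root (Farouk): max(0, -8) = 0
At root, Farouk picks A (highest: 0).
At A, Bob picks D (lowest: 0).
At D, Farouk picks J (highest: 0).
At J, Bob picks L7 (lowest: 0).
Terminal value 0.

root -> A -> D -> J -> L7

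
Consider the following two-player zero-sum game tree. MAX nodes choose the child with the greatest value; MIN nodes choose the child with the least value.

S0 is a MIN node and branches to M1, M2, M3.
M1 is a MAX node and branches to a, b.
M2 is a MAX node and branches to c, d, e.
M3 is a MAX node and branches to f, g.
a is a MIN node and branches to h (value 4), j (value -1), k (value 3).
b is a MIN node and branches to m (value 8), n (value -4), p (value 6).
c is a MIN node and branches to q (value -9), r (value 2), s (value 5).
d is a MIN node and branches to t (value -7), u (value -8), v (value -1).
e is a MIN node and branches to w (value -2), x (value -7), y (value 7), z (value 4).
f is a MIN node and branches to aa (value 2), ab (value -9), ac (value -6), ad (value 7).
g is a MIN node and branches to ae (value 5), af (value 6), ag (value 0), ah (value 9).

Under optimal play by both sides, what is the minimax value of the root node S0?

-7

a (MIN): min(4, -1, 3) = -1
b (MIN): min(8, -4, 6) = -4
M1 (MAX): max(-1, -4) = -1
c (MIN): min(-9, 2, 5) = -9
d (MIN): min(-7, -8, -1) = -8
e (MIN): min(-2, -7, 7, 4) = -7
M2 (MAX): max(-9, -8, -7) = -7
f (MIN): min(2, -9, -6, 7) = -9
g (MIN): min(5, 6, 0, 9) = 0
M3 (MAX): max(-9, 0) = 0
S0 (MIN): min(-1, -7, 0) = -7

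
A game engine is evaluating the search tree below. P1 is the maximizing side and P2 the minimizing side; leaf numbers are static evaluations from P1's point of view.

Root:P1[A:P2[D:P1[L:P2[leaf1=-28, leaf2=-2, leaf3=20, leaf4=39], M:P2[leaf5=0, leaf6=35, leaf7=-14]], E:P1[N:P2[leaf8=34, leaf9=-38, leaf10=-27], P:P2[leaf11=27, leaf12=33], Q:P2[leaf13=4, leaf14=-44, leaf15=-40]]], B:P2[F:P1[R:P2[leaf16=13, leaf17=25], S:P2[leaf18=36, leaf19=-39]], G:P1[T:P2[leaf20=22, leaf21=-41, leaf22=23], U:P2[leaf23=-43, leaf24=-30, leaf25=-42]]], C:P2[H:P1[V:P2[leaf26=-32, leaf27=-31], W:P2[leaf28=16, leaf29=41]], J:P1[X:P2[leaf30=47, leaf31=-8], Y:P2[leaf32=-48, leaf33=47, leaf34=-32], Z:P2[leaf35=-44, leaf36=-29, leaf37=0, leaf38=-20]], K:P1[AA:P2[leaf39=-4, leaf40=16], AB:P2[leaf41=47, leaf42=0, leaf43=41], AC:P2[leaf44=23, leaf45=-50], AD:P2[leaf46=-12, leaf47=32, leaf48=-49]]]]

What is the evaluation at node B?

-41

R (P2): min(13, 25) = 13
S (P2): min(36, -39) = -39
F (P1): max(13, -39) = 13
T (P2): min(22, -41, 23) = -41
U (P2): min(-43, -30, -42) = -43
G (P1): max(-41, -43) = -41
B (P2): min(13, -41) = -41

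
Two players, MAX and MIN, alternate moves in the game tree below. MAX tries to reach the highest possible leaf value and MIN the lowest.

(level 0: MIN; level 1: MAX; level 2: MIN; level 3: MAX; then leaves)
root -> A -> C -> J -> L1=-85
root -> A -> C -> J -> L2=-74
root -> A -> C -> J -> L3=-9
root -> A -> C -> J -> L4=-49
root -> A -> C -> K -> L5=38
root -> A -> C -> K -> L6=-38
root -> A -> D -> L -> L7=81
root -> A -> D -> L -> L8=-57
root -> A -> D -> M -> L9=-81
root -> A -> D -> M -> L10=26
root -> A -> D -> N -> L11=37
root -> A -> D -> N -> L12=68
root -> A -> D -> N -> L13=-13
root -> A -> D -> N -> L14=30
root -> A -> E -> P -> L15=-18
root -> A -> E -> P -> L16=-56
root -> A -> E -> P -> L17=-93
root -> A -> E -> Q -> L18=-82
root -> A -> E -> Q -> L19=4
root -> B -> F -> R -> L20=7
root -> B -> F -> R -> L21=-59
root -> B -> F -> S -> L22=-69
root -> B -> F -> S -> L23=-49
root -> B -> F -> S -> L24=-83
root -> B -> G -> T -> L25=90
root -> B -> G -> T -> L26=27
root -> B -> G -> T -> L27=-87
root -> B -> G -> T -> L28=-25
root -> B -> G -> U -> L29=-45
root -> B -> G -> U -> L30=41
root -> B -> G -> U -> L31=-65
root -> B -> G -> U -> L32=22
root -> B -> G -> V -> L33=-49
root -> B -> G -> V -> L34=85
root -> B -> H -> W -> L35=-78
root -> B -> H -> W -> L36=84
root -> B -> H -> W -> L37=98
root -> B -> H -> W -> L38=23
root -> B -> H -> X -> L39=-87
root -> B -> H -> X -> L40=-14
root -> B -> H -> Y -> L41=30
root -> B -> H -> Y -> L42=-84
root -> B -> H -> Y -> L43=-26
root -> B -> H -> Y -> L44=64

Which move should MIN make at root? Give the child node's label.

A

J (MAX): max(-85, -74, -9, -49) = -9
K (MAX): max(38, -38) = 38
C (MIN): min(-9, 38) = -9
L (MAX): max(81, -57) = 81
M (MAX): max(-81, 26) = 26
N (MAX): max(37, 68, -13, 30) = 68
D (MIN): min(81, 26, 68) = 26
P (MAX): max(-18, -56, -93) = -18
Q (MAX): max(-82, 4) = 4
E (MIN): min(-18, 4) = -18
A (MAX): max(-9, 26, -18) = 26
R (MAX): max(7, -59) = 7
S (MAX): max(-69, -49, -83) = -49
F (MIN): min(7, -49) = -49
T (MAX): max(90, 27, -87, -25) = 90
U (MAX): max(-45, 41, -65, 22) = 41
V (MAX): max(-49, 85) = 85
G (MIN): min(90, 41, 85) = 41
W (MAX): max(-78, 84, 98, 23) = 98
X (MAX): max(-87, -14) = -14
Y (MAX): max(30, -84, -26, 64) = 64
H (MIN): min(98, -14, 64) = -14
B (MAX): max(-49, 41, -14) = 41
root (MIN): min(26, 41) = 26
MIN at root wants the lowest of {A=26, B=41}, so chooses A.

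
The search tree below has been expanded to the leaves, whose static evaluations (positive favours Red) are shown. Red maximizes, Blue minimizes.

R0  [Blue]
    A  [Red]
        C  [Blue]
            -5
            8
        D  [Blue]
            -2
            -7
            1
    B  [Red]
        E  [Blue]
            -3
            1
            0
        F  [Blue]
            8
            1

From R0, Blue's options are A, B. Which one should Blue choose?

C (Blue): min(-5, 8) = -5
D (Blue): min(-2, -7, 1) = -7
A (Red): max(-5, -7) = -5
E (Blue): min(-3, 1, 0) = -3
F (Blue): min(8, 1) = 1
B (Red): max(-3, 1) = 1
R0 (Blue): min(-5, 1) = -5
Blue at R0 wants the lowest of {A=-5, B=1}, so chooses A.

A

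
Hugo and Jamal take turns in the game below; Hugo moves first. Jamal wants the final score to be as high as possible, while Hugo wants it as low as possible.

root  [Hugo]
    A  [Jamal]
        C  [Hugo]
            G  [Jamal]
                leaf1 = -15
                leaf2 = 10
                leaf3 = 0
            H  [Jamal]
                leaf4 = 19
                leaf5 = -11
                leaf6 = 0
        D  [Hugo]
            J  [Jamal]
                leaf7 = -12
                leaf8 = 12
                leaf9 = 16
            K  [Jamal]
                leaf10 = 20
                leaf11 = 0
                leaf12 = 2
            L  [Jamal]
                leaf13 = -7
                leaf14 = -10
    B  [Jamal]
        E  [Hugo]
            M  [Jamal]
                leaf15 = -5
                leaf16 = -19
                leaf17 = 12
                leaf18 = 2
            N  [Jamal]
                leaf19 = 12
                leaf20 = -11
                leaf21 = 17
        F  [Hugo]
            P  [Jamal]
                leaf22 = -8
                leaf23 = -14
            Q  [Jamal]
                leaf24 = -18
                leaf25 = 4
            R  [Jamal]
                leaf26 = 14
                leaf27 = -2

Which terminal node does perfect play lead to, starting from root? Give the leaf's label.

leaf2

G (Jamal): max(-15, 10, 0) = 10
H (Jamal): max(19, -11, 0) = 19
C (Hugo): min(10, 19) = 10
J (Jamal): max(-12, 12, 16) = 16
K (Jamal): max(20, 0, 2) = 20
L (Jamal): max(-7, -10) = -7
D (Hugo): min(16, 20, -7) = -7
A (Jamal): max(10, -7) = 10
M (Jamal): max(-5, -19, 12, 2) = 12
N (Jamal): max(12, -11, 17) = 17
E (Hugo): min(12, 17) = 12
P (Jamal): max(-8, -14) = -8
Q (Jamal): max(-18, 4) = 4
R (Jamal): max(14, -2) = 14
F (Hugo): min(-8, 4, 14) = -8
B (Jamal): max(12, -8) = 12
root (Hugo): min(10, 12) = 10
At root, Hugo picks A (lowest: 10).
At A, Jamal picks C (highest: 10).
At C, Hugo picks G (lowest: 10).
At G, Jamal picks leaf2 (highest: 10).
Terminal value 10.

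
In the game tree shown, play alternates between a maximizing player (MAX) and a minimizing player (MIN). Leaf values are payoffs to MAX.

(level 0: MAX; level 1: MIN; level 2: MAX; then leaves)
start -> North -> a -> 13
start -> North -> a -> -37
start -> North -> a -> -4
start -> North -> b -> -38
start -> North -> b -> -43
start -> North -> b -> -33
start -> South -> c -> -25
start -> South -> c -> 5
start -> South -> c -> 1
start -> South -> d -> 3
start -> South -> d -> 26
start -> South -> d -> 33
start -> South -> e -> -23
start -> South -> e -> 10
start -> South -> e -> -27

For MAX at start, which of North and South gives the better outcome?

a (MAX): max(13, -37, -4) = 13
b (MAX): max(-38, -43, -33) = -33
North (MIN): min(13, -33) = -33
c (MAX): max(-25, 5, 1) = 5
d (MAX): max(3, 26, 33) = 33
e (MAX): max(-23, 10, -27) = 10
South (MIN): min(5, 33, 10) = 5
MAX prefers the higher value; North=-33, South=5. South is better since 5 > -33.

South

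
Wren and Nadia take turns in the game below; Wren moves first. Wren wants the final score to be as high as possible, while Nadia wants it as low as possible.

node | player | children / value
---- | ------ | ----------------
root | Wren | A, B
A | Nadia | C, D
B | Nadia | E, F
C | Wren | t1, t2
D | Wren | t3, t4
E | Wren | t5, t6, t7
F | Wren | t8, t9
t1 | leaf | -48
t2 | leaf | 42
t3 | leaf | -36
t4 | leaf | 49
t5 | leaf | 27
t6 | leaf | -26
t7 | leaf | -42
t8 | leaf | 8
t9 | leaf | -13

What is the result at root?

42

C (Wren): max(-48, 42) = 42
D (Wren): max(-36, 49) = 49
A (Nadia): min(42, 49) = 42
E (Wren): max(27, -26, -42) = 27
F (Wren): max(8, -13) = 8
B (Nadia): min(27, 8) = 8
root (Wren): max(42, 8) = 42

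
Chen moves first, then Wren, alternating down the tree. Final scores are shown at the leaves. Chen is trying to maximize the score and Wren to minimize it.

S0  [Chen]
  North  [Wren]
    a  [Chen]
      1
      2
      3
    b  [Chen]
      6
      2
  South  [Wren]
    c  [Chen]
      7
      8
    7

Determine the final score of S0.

7

a (Chen): max(1, 2, 3) = 3
b (Chen): max(6, 2) = 6
North (Wren): min(3, 6) = 3
c (Chen): max(7, 8) = 8
South (Wren): min(8, 7) = 7
S0 (Chen): max(3, 7) = 7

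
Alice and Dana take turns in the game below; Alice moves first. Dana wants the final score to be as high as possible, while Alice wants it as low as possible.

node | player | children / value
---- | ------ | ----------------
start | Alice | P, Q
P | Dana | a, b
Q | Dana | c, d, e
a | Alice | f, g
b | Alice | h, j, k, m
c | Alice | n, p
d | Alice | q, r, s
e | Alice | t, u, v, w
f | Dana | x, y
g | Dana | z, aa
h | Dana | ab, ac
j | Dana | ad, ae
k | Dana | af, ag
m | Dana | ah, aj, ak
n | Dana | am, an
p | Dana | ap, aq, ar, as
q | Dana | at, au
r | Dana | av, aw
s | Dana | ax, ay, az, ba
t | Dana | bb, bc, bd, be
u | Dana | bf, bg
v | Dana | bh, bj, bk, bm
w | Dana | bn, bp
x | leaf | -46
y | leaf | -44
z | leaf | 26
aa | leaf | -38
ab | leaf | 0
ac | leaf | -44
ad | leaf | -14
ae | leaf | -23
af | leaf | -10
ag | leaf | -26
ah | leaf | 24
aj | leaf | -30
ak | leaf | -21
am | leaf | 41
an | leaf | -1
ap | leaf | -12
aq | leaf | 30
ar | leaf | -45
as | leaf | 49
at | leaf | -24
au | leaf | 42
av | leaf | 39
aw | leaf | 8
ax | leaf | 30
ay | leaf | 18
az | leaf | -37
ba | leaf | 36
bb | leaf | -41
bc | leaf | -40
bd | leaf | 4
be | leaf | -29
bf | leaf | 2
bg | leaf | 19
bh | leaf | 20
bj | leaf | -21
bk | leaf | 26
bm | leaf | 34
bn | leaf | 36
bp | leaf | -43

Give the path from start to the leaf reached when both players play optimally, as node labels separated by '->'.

f (Dana): max(-46, -44) = -44
g (Dana): max(26, -38) = 26
a (Alice): min(-44, 26) = -44
h (Dana): max(0, -44) = 0
j (Dana): max(-14, -23) = -14
k (Dana): max(-10, -26) = -10
m (Dana): max(24, -30, -21) = 24
b (Alice): min(0, -14, -10, 24) = -14
P (Dana): max(-44, -14) = -14
n (Dana): max(41, -1) = 41
p (Dana): max(-12, 30, -45, 49) = 49
c (Alice): min(41, 49) = 41
q (Dana): max(-24, 42) = 42
r (Dana): max(39, 8) = 39
s (Dana): max(30, 18, -37, 36) = 36
d (Alice): min(42, 39, 36) = 36
t (Dana): max(-41, -40, 4, -29) = 4
u (Dana): max(2, 19) = 19
v (Dana): max(20, -21, 26, 34) = 34
w (Dana): max(36, -43) = 36
e (Alice): min(4, 19, 34, 36) = 4
Q (Dana): max(41, 36, 4) = 41
start (Alice): min(-14, 41) = -14
At start, Alice picks P (lowest: -14).
At P, Dana picks b (highest: -14).
At b, Alice picks j (lowest: -14).
At j, Dana picks ad (highest: -14).
Terminal value -14.

start -> P -> b -> j -> ad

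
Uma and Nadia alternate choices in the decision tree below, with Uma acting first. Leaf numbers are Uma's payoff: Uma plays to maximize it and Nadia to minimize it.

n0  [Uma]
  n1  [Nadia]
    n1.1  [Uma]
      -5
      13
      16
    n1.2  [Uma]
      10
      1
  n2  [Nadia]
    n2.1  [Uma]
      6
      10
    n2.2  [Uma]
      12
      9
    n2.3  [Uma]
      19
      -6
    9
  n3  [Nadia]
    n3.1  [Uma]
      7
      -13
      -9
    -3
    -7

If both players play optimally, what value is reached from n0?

10

n1.1 (Uma): max(-5, 13, 16) = 16
n1.2 (Uma): max(10, 1) = 10
n1 (Nadia): min(16, 10) = 10
n2.1 (Uma): max(6, 10) = 10
n2.2 (Uma): max(12, 9) = 12
n2.3 (Uma): max(19, -6) = 19
n2 (Nadia): min(10, 12, 19, 9) = 9
n3.1 (Uma): max(7, -13, -9) = 7
n3 (Nadia): min(7, -3, -7) = -7
n0 (Uma): max(10, 9, -7) = 10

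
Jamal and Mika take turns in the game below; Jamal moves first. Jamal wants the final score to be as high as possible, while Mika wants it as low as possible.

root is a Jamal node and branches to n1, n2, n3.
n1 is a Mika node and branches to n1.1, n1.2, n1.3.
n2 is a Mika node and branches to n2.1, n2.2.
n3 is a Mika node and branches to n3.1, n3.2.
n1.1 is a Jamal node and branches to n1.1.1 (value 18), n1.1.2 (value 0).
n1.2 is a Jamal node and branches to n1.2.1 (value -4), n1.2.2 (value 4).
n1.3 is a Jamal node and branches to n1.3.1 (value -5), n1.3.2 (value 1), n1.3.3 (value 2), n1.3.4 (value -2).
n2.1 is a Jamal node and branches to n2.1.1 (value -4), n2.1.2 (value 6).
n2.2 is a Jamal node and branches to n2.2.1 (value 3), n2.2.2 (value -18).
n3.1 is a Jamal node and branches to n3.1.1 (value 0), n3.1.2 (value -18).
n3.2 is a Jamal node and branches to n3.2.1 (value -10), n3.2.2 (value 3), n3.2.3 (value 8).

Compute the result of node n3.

n3.1 (Jamal): max(0, -18) = 0
n3.2 (Jamal): max(-10, 3, 8) = 8
n3 (Mika): min(0, 8) = 0

0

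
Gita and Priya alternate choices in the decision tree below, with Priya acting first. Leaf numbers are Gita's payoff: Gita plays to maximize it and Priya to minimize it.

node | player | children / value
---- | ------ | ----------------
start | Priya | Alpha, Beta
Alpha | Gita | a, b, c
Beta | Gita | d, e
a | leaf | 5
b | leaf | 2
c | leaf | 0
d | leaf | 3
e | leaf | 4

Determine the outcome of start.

4

Alpha (Gita): max(5, 2, 0) = 5
Beta (Gita): max(3, 4) = 4
start (Priya): min(5, 4) = 4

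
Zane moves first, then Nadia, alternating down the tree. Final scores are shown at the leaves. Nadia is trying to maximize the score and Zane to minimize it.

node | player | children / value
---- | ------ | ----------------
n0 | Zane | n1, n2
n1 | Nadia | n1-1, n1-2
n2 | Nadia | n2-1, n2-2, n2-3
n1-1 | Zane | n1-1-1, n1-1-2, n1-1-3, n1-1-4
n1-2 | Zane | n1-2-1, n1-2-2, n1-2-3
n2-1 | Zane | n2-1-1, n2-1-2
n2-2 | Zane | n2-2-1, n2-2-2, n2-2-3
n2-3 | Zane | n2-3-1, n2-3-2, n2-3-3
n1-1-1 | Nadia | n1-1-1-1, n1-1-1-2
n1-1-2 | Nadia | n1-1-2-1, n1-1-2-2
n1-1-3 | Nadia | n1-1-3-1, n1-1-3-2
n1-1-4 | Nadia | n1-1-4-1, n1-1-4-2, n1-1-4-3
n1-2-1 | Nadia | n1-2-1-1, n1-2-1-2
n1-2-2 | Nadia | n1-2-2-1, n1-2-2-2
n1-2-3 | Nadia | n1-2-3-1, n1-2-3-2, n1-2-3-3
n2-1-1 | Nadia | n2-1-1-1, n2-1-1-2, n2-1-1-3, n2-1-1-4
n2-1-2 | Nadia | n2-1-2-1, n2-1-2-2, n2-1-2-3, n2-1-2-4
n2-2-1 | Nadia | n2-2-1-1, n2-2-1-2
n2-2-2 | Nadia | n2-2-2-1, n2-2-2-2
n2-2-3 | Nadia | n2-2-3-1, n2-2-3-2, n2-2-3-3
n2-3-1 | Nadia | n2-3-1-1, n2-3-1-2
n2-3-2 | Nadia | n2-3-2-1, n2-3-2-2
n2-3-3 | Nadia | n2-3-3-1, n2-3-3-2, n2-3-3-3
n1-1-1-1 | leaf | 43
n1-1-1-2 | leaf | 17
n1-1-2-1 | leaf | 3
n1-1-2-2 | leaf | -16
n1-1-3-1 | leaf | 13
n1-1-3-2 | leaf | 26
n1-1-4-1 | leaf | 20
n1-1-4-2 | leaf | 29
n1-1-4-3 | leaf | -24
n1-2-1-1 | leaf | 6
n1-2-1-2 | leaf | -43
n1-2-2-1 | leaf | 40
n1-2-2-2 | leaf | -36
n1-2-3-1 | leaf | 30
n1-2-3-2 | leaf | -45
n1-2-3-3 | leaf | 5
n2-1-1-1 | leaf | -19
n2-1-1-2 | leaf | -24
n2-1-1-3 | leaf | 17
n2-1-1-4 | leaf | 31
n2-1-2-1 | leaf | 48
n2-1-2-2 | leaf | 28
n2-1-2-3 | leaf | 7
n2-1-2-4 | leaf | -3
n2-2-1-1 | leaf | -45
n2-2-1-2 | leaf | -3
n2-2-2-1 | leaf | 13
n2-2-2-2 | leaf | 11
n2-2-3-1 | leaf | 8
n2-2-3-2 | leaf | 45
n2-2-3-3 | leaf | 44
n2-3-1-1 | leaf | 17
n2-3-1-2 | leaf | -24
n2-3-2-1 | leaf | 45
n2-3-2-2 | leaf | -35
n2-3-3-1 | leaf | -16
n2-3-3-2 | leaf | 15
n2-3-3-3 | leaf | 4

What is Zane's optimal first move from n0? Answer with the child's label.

n1

n1-1-1 (Nadia): max(43, 17) = 43
n1-1-2 (Nadia): max(3, -16) = 3
n1-1-3 (Nadia): max(13, 26) = 26
n1-1-4 (Nadia): max(20, 29, -24) = 29
n1-1 (Zane): min(43, 3, 26, 29) = 3
n1-2-1 (Nadia): max(6, -43) = 6
n1-2-2 (Nadia): max(40, -36) = 40
n1-2-3 (Nadia): max(30, -45, 5) = 30
n1-2 (Zane): min(6, 40, 30) = 6
n1 (Nadia): max(3, 6) = 6
n2-1-1 (Nadia): max(-19, -24, 17, 31) = 31
n2-1-2 (Nadia): max(48, 28, 7, -3) = 48
n2-1 (Zane): min(31, 48) = 31
n2-2-1 (Nadia): max(-45, -3) = -3
n2-2-2 (Nadia): max(13, 11) = 13
n2-2-3 (Nadia): max(8, 45, 44) = 45
n2-2 (Zane): min(-3, 13, 45) = -3
n2-3-1 (Nadia): max(17, -24) = 17
n2-3-2 (Nadia): max(45, -35) = 45
n2-3-3 (Nadia): max(-16, 15, 4) = 15
n2-3 (Zane): min(17, 45, 15) = 15
n2 (Nadia): max(31, -3, 15) = 31
n0 (Zane): min(6, 31) = 6
Zane at n0 wants the lowest of {n1=6, n2=31}, so chooses n1.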